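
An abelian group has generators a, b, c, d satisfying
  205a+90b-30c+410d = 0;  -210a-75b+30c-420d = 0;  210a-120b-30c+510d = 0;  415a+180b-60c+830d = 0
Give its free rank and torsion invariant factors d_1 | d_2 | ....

rank_ℚ(R)=4; free=4−4=0
SNF(R) diag = [5, 15, 30, 90] → torsion [5, 15, 30, 90]

Answer: M ≅ ℤ/5 ⊕ ℤ/15 ⊕ ℤ/30 ⊕ ℤ/90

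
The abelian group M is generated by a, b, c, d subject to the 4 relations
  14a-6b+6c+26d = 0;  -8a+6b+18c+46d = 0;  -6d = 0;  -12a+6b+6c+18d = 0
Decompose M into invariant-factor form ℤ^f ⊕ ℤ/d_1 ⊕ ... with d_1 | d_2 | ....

Answer: M ≅ ℤ/2 ⊕ ℤ/6 ⊕ ℤ/6 ⊕ ℤ/12

Derivation:
rank_ℚ(R)=4; free=4−4=0
SNF(R) diag = [2, 6, 6, 12] → torsion [2, 6, 6, 12]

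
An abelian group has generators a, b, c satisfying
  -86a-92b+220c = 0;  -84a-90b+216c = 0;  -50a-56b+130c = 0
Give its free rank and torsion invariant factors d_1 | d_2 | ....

rank_ℚ(R)=3; free=3−3=0
SNF(R) diag = [2, 6, 18] → torsion [2, 6, 18]

Answer: M ≅ ℤ/2 ⊕ ℤ/6 ⊕ ℤ/18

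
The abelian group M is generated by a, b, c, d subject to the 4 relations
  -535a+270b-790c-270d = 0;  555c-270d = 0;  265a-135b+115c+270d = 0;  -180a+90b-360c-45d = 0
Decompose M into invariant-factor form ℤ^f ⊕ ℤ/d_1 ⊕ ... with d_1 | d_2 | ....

rank_ℚ(R)=4; free=4−4=0
SNF(R) diag = [5, 15, 45, 135] → torsion [5, 15, 45, 135]

Answer: M ≅ ℤ/5 ⊕ ℤ/15 ⊕ ℤ/45 ⊕ ℤ/135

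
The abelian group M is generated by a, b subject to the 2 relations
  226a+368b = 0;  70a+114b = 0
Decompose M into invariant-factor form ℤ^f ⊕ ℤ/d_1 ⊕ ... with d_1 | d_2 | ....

rank_ℚ(R)=2; free=2−2=0
SNF(R) diag = [2, 2] → torsion [2, 2]

Answer: M ≅ ℤ/2 ⊕ ℤ/2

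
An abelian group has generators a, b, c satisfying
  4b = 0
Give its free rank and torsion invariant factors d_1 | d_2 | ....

rank_ℚ(R)=1; free=3−1=2
SNF(R) diag = [4] → torsion [4]

Answer: M ≅ ℤ^2 ⊕ ℤ/4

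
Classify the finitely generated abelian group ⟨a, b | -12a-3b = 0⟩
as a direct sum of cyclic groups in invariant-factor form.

Answer: M ≅ ℤ^1 ⊕ ℤ/3

Derivation:
rank_ℚ(R)=1; free=2−1=1
SNF(R) diag = [3] → torsion [3]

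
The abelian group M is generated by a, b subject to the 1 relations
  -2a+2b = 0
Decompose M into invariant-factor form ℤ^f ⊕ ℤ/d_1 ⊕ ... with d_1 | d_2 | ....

rank_ℚ(R)=1; free=2−1=1
SNF(R) diag = [2] → torsion [2]

Answer: M ≅ ℤ^1 ⊕ ℤ/2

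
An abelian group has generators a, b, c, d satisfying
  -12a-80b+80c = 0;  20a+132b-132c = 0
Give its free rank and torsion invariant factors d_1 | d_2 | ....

rank_ℚ(R)=2; free=4−2=2
SNF(R) diag = [4, 4] → torsion [4, 4]

Answer: M ≅ ℤ^2 ⊕ ℤ/4 ⊕ ℤ/4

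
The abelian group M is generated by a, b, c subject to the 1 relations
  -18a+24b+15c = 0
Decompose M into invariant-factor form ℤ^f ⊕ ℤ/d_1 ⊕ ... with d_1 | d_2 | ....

rank_ℚ(R)=1; free=3−1=2
SNF(R) diag = [3] → torsion [3]

Answer: M ≅ ℤ^2 ⊕ ℤ/3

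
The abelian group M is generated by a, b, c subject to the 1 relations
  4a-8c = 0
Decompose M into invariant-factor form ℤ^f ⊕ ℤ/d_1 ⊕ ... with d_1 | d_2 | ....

rank_ℚ(R)=1; free=3−1=2
SNF(R) diag = [4] → torsion [4]

Answer: M ≅ ℤ^2 ⊕ ℤ/4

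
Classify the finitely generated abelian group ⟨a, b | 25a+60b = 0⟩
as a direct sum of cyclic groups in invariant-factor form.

rank_ℚ(R)=1; free=2−1=1
SNF(R) diag = [5] → torsion [5]

Answer: M ≅ ℤ^1 ⊕ ℤ/5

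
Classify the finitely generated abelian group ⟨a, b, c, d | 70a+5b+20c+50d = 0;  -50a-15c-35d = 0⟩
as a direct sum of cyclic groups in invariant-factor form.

rank_ℚ(R)=2; free=4−2=2
SNF(R) diag = [5, 5] → torsion [5, 5]

Answer: M ≅ ℤ^2 ⊕ ℤ/5 ⊕ ℤ/5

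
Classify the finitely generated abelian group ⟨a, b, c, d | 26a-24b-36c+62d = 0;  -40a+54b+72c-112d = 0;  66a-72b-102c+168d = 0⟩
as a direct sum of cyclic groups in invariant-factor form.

rank_ℚ(R)=3; free=4−3=1
SNF(R) diag = [2, 6, 6] → torsion [2, 6, 6]

Answer: M ≅ ℤ^1 ⊕ ℤ/2 ⊕ ℤ/6 ⊕ ℤ/6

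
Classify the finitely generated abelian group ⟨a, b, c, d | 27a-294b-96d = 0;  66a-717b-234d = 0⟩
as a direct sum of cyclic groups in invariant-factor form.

rank_ℚ(R)=2; free=4−2=2
SNF(R) diag = [3, 3] → torsion [3, 3]

Answer: M ≅ ℤ^2 ⊕ ℤ/3 ⊕ ℤ/3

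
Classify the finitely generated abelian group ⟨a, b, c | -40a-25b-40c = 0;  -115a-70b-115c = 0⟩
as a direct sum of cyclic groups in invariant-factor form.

rank_ℚ(R)=2; free=3−2=1
SNF(R) diag = [5, 15] → torsion [5, 15]

Answer: M ≅ ℤ^1 ⊕ ℤ/5 ⊕ ℤ/15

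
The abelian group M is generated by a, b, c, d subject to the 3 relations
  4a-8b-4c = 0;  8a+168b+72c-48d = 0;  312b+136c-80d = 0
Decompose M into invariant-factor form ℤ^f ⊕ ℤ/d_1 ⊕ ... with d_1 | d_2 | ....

Answer: M ≅ ℤ^1 ⊕ ℤ/4 ⊕ ℤ/8 ⊕ ℤ/8

Derivation:
rank_ℚ(R)=3; free=4−3=1
SNF(R) diag = [4, 8, 8] → torsion [4, 8, 8]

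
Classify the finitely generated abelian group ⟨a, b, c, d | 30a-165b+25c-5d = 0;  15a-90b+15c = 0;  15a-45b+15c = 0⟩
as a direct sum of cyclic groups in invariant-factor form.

rank_ℚ(R)=3; free=4−3=1
SNF(R) diag = [5, 15, 45] → torsion [5, 15, 45]

Answer: M ≅ ℤ^1 ⊕ ℤ/5 ⊕ ℤ/15 ⊕ ℤ/45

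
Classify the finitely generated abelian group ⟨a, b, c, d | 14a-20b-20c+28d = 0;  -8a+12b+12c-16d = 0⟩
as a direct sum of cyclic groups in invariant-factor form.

Answer: M ≅ ℤ^2 ⊕ ℤ/2 ⊕ ℤ/4

Derivation:
rank_ℚ(R)=2; free=4−2=2
SNF(R) diag = [2, 4] → torsion [2, 4]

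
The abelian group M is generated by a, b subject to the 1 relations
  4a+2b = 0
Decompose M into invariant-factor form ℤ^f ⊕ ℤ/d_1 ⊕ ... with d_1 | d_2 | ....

Answer: M ≅ ℤ^1 ⊕ ℤ/2

Derivation:
rank_ℚ(R)=1; free=2−1=1
SNF(R) diag = [2] → torsion [2]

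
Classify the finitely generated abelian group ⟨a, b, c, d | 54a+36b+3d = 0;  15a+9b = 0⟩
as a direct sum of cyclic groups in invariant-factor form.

rank_ℚ(R)=2; free=4−2=2
SNF(R) diag = [3, 3] → torsion [3, 3]

Answer: M ≅ ℤ^2 ⊕ ℤ/3 ⊕ ℤ/3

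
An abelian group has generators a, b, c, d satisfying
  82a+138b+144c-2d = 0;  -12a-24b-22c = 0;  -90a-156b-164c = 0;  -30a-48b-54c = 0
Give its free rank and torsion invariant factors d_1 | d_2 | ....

Answer: M ≅ ℤ/2 ⊕ ℤ/2 ⊕ ℤ/6 ⊕ ℤ/12

Derivation:
rank_ℚ(R)=4; free=4−4=0
SNF(R) diag = [2, 2, 6, 12] → torsion [2, 2, 6, 12]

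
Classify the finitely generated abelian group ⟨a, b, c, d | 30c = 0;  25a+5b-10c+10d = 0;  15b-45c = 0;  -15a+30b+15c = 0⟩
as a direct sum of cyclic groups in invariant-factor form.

rank_ℚ(R)=4; free=4−4=0
SNF(R) diag = [5, 15, 30, 30] → torsion [5, 15, 30, 30]

Answer: M ≅ ℤ/5 ⊕ ℤ/15 ⊕ ℤ/30 ⊕ ℤ/30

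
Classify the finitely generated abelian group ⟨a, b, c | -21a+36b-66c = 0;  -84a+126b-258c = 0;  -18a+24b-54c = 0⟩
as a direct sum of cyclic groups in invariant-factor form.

rank_ℚ(R)=3; free=3−3=0
SNF(R) diag = [3, 6, 6] → torsion [3, 6, 6]

Answer: M ≅ ℤ/3 ⊕ ℤ/6 ⊕ ℤ/6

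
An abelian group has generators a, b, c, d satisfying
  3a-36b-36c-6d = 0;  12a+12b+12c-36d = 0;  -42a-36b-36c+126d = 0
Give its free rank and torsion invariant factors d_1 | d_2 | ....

Answer: M ≅ ℤ^1 ⊕ ℤ/3 ⊕ ℤ/6 ⊕ ℤ/12

Derivation:
rank_ℚ(R)=3; free=4−3=1
SNF(R) diag = [3, 6, 12] → torsion [3, 6, 12]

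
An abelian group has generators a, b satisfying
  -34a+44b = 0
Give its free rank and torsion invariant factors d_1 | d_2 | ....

rank_ℚ(R)=1; free=2−1=1
SNF(R) diag = [2] → torsion [2]

Answer: M ≅ ℤ^1 ⊕ ℤ/2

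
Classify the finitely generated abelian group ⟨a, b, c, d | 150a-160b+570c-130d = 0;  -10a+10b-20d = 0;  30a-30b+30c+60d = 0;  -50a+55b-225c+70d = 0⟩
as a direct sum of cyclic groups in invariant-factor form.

rank_ℚ(R)=4; free=4−4=0
SNF(R) diag = [5, 10, 30, 90] → torsion [5, 10, 30, 90]

Answer: M ≅ ℤ/5 ⊕ ℤ/10 ⊕ ℤ/30 ⊕ ℤ/90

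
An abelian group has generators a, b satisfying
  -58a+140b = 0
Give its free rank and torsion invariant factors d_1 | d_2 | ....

rank_ℚ(R)=1; free=2−1=1
SNF(R) diag = [2] → torsion [2]

Answer: M ≅ ℤ^1 ⊕ ℤ/2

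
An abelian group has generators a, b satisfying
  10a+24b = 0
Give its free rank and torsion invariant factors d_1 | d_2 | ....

Answer: M ≅ ℤ^1 ⊕ ℤ/2

Derivation:
rank_ℚ(R)=1; free=2−1=1
SNF(R) diag = [2] → torsion [2]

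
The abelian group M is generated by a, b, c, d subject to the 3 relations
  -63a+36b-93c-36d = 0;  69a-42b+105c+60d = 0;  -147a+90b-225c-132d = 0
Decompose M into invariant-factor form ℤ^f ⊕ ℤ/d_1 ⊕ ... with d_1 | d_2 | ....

rank_ℚ(R)=3; free=4−3=1
SNF(R) diag = [3, 6, 6] → torsion [3, 6, 6]

Answer: M ≅ ℤ^1 ⊕ ℤ/3 ⊕ ℤ/6 ⊕ ℤ/6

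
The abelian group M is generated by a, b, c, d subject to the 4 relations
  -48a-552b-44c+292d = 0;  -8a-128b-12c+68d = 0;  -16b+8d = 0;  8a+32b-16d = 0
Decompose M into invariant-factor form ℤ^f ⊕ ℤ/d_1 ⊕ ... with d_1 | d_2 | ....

rank_ℚ(R)=4; free=4−4=0
SNF(R) diag = [4, 8, 8, 8] → torsion [4, 8, 8, 8]

Answer: M ≅ ℤ/4 ⊕ ℤ/8 ⊕ ℤ/8 ⊕ ℤ/8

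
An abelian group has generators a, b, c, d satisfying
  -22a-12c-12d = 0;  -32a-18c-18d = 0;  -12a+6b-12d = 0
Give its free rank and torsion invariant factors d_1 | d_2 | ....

Answer: M ≅ ℤ^1 ⊕ ℤ/2 ⊕ ℤ/6 ⊕ ℤ/6

Derivation:
rank_ℚ(R)=3; free=4−3=1
SNF(R) diag = [2, 6, 6] → torsion [2, 6, 6]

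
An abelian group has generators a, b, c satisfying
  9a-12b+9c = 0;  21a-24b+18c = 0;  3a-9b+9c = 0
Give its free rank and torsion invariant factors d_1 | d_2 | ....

rank_ℚ(R)=3; free=3−3=0
SNF(R) diag = [3, 3, 9] → torsion [3, 3, 9]

Answer: M ≅ ℤ/3 ⊕ ℤ/3 ⊕ ℤ/9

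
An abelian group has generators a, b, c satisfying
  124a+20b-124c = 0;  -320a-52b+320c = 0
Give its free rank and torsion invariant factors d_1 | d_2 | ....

Answer: M ≅ ℤ^1 ⊕ ℤ/4 ⊕ ℤ/12

Derivation:
rank_ℚ(R)=2; free=3−2=1
SNF(R) diag = [4, 12] → torsion [4, 12]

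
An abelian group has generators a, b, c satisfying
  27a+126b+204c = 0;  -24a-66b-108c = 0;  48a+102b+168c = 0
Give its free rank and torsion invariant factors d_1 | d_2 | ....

rank_ℚ(R)=3; free=3−3=0
SNF(R) diag = [3, 6, 12] → torsion [3, 6, 12]

Answer: M ≅ ℤ/3 ⊕ ℤ/6 ⊕ ℤ/12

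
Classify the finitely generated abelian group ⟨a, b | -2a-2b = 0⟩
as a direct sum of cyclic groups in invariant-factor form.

Answer: M ≅ ℤ^1 ⊕ ℤ/2

Derivation:
rank_ℚ(R)=1; free=2−1=1
SNF(R) diag = [2] → torsion [2]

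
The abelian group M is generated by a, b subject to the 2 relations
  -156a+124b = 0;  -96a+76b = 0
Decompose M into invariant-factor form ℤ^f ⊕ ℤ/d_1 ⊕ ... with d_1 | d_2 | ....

rank_ℚ(R)=2; free=2−2=0
SNF(R) diag = [4, 12] → torsion [4, 12]

Answer: M ≅ ℤ/4 ⊕ ℤ/12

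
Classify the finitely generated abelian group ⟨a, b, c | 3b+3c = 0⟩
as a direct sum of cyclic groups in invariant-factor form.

rank_ℚ(R)=1; free=3−1=2
SNF(R) diag = [3] → torsion [3]

Answer: M ≅ ℤ^2 ⊕ ℤ/3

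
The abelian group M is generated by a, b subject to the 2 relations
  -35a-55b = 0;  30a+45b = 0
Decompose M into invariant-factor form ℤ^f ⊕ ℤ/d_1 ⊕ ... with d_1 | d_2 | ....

Answer: M ≅ ℤ/5 ⊕ ℤ/15

Derivation:
rank_ℚ(R)=2; free=2−2=0
SNF(R) diag = [5, 15] → torsion [5, 15]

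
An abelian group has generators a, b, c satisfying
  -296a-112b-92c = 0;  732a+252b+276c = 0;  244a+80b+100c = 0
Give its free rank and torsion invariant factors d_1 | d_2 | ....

rank_ℚ(R)=3; free=3−3=0
SNF(R) diag = [4, 12, 36] → torsion [4, 12, 36]

Answer: M ≅ ℤ/4 ⊕ ℤ/12 ⊕ ℤ/36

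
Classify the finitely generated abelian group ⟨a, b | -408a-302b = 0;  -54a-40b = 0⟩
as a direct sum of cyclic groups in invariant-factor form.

Answer: M ≅ ℤ/2 ⊕ ℤ/6

Derivation:
rank_ℚ(R)=2; free=2−2=0
SNF(R) diag = [2, 6] → torsion [2, 6]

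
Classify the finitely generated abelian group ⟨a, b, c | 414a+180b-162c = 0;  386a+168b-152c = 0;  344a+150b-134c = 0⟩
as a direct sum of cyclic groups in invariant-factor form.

Answer: M ≅ ℤ/2 ⊕ ℤ/6 ⊕ ℤ/18

Derivation:
rank_ℚ(R)=3; free=3−3=0
SNF(R) diag = [2, 6, 18] → torsion [2, 6, 18]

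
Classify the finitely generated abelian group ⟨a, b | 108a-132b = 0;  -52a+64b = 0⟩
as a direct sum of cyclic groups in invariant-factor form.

rank_ℚ(R)=2; free=2−2=0
SNF(R) diag = [4, 12] → torsion [4, 12]

Answer: M ≅ ℤ/4 ⊕ ℤ/12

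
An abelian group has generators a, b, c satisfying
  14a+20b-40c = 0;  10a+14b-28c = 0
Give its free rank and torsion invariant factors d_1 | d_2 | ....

rank_ℚ(R)=2; free=3−2=1
SNF(R) diag = [2, 2] → torsion [2, 2]

Answer: M ≅ ℤ^1 ⊕ ℤ/2 ⊕ ℤ/2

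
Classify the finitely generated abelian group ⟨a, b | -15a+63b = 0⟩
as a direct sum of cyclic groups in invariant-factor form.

Answer: M ≅ ℤ^1 ⊕ ℤ/3

Derivation:
rank_ℚ(R)=1; free=2−1=1
SNF(R) diag = [3] → torsion [3]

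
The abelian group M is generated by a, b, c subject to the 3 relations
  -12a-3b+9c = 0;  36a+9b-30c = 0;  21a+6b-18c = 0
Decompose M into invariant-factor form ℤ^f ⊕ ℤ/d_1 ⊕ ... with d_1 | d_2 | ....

Answer: M ≅ ℤ/3 ⊕ ℤ/3 ⊕ ℤ/3

Derivation:
rank_ℚ(R)=3; free=3−3=0
SNF(R) diag = [3, 3, 3] → torsion [3, 3, 3]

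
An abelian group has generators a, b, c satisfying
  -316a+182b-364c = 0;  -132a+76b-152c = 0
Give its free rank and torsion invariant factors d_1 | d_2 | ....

rank_ℚ(R)=2; free=3−2=1
SNF(R) diag = [2, 4] → torsion [2, 4]

Answer: M ≅ ℤ^1 ⊕ ℤ/2 ⊕ ℤ/4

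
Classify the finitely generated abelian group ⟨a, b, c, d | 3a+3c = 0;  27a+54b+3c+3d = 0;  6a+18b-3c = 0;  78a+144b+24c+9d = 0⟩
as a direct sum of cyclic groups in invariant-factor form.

Answer: M ≅ ℤ/3 ⊕ ℤ/3 ⊕ ℤ/9 ⊕ ℤ/18

Derivation:
rank_ℚ(R)=4; free=4−4=0
SNF(R) diag = [3, 3, 9, 18] → torsion [3, 3, 9, 18]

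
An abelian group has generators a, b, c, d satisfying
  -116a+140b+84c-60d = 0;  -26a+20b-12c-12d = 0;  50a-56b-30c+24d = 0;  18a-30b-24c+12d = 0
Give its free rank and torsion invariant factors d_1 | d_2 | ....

rank_ℚ(R)=4; free=4−4=0
SNF(R) diag = [2, 6, 18, 36] → torsion [2, 6, 18, 36]

Answer: M ≅ ℤ/2 ⊕ ℤ/6 ⊕ ℤ/18 ⊕ ℤ/36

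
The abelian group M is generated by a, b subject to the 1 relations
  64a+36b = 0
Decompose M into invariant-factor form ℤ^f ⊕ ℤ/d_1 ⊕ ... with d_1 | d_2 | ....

Answer: M ≅ ℤ^1 ⊕ ℤ/4

Derivation:
rank_ℚ(R)=1; free=2−1=1
SNF(R) diag = [4] → torsion [4]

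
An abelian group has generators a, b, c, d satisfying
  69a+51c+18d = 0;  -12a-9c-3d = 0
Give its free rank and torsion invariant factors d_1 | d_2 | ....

rank_ℚ(R)=2; free=4−2=2
SNF(R) diag = [3, 3] → torsion [3, 3]

Answer: M ≅ ℤ^2 ⊕ ℤ/3 ⊕ ℤ/3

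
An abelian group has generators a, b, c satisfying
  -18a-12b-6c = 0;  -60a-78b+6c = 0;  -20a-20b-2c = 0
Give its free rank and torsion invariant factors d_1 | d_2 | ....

Answer: M ≅ ℤ/2 ⊕ ℤ/6 ⊕ ℤ/6

Derivation:
rank_ℚ(R)=3; free=3−3=0
SNF(R) diag = [2, 6, 6] → torsion [2, 6, 6]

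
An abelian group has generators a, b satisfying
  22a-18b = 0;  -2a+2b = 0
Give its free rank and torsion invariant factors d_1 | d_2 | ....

Answer: M ≅ ℤ/2 ⊕ ℤ/4

Derivation:
rank_ℚ(R)=2; free=2−2=0
SNF(R) diag = [2, 4] → torsion [2, 4]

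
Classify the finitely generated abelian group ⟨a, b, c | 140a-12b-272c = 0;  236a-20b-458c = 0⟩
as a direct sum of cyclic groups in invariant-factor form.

rank_ℚ(R)=2; free=3−2=1
SNF(R) diag = [2, 4] → torsion [2, 4]

Answer: M ≅ ℤ^1 ⊕ ℤ/2 ⊕ ℤ/4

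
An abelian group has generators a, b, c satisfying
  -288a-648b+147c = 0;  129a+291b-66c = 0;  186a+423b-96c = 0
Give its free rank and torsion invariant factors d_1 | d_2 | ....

Answer: M ≅ ℤ/3 ⊕ ℤ/3 ⊕ ℤ/3

Derivation:
rank_ℚ(R)=3; free=3−3=0
SNF(R) diag = [3, 3, 3] → torsion [3, 3, 3]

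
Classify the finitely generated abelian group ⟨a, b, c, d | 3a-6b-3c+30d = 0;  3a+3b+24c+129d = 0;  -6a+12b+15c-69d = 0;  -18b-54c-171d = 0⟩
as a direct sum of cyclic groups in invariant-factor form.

rank_ℚ(R)=4; free=4−4=0
SNF(R) diag = [3, 9, 9, 27] → torsion [3, 9, 9, 27]

Answer: M ≅ ℤ/3 ⊕ ℤ/9 ⊕ ℤ/9 ⊕ ℤ/27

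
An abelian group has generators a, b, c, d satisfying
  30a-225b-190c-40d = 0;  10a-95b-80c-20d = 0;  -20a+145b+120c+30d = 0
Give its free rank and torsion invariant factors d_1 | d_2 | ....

rank_ℚ(R)=3; free=4−3=1
SNF(R) diag = [5, 10, 30] → torsion [5, 10, 30]

Answer: M ≅ ℤ^1 ⊕ ℤ/5 ⊕ ℤ/10 ⊕ ℤ/30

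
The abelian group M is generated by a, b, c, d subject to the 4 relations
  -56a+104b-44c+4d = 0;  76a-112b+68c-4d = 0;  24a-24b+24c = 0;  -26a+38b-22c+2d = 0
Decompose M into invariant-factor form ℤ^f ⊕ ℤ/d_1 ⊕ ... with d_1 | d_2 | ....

Answer: M ≅ ℤ/2 ⊕ ℤ/4 ⊕ ℤ/12 ⊕ ℤ/24

Derivation:
rank_ℚ(R)=4; free=4−4=0
SNF(R) diag = [2, 4, 12, 24] → torsion [2, 4, 12, 24]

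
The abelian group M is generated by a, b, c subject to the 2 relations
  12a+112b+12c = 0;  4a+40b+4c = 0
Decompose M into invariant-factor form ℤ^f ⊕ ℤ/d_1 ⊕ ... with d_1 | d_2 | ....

Answer: M ≅ ℤ^1 ⊕ ℤ/4 ⊕ ℤ/8

Derivation:
rank_ℚ(R)=2; free=3−2=1
SNF(R) diag = [4, 8] → torsion [4, 8]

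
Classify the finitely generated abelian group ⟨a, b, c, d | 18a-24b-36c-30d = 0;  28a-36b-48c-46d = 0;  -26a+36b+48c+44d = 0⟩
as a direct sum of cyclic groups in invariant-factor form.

Answer: M ≅ ℤ^1 ⊕ ℤ/2 ⊕ ℤ/6 ⊕ ℤ/12

Derivation:
rank_ℚ(R)=3; free=4−3=1
SNF(R) diag = [2, 6, 12] → torsion [2, 6, 12]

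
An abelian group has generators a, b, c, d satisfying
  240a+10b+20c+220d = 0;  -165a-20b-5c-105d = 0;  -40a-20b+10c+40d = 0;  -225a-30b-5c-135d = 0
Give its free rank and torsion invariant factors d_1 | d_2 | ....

Answer: M ≅ ℤ/5 ⊕ ℤ/10 ⊕ ℤ/10 ⊕ ℤ/10

Derivation:
rank_ℚ(R)=4; free=4−4=0
SNF(R) diag = [5, 10, 10, 10] → torsion [5, 10, 10, 10]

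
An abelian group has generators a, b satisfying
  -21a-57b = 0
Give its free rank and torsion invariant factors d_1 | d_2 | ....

rank_ℚ(R)=1; free=2−1=1
SNF(R) diag = [3] → torsion [3]

Answer: M ≅ ℤ^1 ⊕ ℤ/3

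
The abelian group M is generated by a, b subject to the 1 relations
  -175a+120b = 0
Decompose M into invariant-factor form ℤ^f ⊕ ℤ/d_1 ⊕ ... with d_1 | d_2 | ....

Answer: M ≅ ℤ^1 ⊕ ℤ/5

Derivation:
rank_ℚ(R)=1; free=2−1=1
SNF(R) diag = [5] → torsion [5]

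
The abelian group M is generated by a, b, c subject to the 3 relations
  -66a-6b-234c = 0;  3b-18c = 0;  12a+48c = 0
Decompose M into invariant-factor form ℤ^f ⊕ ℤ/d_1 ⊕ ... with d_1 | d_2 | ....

rank_ℚ(R)=3; free=3−3=0
SNF(R) diag = [3, 6, 12] → torsion [3, 6, 12]

Answer: M ≅ ℤ/3 ⊕ ℤ/6 ⊕ ℤ/12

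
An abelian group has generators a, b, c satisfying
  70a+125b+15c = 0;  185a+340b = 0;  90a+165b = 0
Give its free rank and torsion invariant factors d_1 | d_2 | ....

Answer: M ≅ ℤ/5 ⊕ ℤ/15 ⊕ ℤ/15

Derivation:
rank_ℚ(R)=3; free=3−3=0
SNF(R) diag = [5, 15, 15] → torsion [5, 15, 15]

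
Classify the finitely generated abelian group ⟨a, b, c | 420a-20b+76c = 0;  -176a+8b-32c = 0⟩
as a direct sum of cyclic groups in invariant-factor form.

rank_ℚ(R)=2; free=3−2=1
SNF(R) diag = [4, 8] → torsion [4, 8]

Answer: M ≅ ℤ^1 ⊕ ℤ/4 ⊕ ℤ/8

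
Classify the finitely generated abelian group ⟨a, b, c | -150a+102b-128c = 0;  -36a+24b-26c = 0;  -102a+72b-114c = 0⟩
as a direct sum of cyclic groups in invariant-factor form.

rank_ℚ(R)=3; free=3−3=0
SNF(R) diag = [2, 6, 6] → torsion [2, 6, 6]

Answer: M ≅ ℤ/2 ⊕ ℤ/6 ⊕ ℤ/6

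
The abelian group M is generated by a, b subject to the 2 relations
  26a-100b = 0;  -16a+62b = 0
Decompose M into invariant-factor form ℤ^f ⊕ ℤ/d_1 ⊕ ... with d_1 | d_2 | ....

rank_ℚ(R)=2; free=2−2=0
SNF(R) diag = [2, 6] → torsion [2, 6]

Answer: M ≅ ℤ/2 ⊕ ℤ/6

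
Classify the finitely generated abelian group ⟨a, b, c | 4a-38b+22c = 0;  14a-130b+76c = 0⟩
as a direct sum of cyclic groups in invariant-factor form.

Answer: M ≅ ℤ^1 ⊕ ℤ/2 ⊕ ℤ/2

Derivation:
rank_ℚ(R)=2; free=3−2=1
SNF(R) diag = [2, 2] → torsion [2, 2]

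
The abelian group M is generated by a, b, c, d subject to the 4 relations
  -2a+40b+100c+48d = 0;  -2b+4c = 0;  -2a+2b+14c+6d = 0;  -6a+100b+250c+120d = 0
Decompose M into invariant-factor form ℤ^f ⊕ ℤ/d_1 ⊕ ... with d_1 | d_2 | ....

Answer: M ≅ ℤ/2 ⊕ ℤ/2 ⊕ ℤ/6 ⊕ ℤ/18

Derivation:
rank_ℚ(R)=4; free=4−4=0
SNF(R) diag = [2, 2, 6, 18] → torsion [2, 2, 6, 18]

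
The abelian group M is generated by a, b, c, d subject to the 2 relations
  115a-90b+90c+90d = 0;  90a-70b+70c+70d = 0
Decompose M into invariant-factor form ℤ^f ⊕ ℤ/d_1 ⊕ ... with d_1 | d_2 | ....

Answer: M ≅ ℤ^2 ⊕ ℤ/5 ⊕ ℤ/10

Derivation:
rank_ℚ(R)=2; free=4−2=2
SNF(R) diag = [5, 10] → torsion [5, 10]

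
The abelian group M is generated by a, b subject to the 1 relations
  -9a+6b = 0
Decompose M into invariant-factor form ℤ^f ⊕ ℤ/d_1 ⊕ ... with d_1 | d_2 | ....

rank_ℚ(R)=1; free=2−1=1
SNF(R) diag = [3] → torsion [3]

Answer: M ≅ ℤ^1 ⊕ ℤ/3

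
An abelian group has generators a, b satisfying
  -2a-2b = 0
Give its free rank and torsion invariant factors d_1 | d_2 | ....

rank_ℚ(R)=1; free=2−1=1
SNF(R) diag = [2] → torsion [2]

Answer: M ≅ ℤ^1 ⊕ ℤ/2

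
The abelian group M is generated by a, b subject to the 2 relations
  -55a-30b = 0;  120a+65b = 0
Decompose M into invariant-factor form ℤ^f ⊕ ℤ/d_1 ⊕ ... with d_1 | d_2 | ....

Answer: M ≅ ℤ/5 ⊕ ℤ/5

Derivation:
rank_ℚ(R)=2; free=2−2=0
SNF(R) diag = [5, 5] → torsion [5, 5]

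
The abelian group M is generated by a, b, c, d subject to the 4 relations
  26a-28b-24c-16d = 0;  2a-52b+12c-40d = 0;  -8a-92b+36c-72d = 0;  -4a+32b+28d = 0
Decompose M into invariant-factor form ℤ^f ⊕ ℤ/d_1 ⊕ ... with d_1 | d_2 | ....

rank_ℚ(R)=4; free=4−4=0
SNF(R) diag = [2, 4, 12, 36] → torsion [2, 4, 12, 36]

Answer: M ≅ ℤ/2 ⊕ ℤ/4 ⊕ ℤ/12 ⊕ ℤ/36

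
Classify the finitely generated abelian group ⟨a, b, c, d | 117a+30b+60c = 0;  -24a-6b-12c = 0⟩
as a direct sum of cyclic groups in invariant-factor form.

rank_ℚ(R)=2; free=4−2=2
SNF(R) diag = [3, 6] → torsion [3, 6]

Answer: M ≅ ℤ^2 ⊕ ℤ/3 ⊕ ℤ/6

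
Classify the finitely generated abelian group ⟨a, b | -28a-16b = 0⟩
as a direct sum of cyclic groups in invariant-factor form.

Answer: M ≅ ℤ^1 ⊕ ℤ/4

Derivation:
rank_ℚ(R)=1; free=2−1=1
SNF(R) diag = [4] → torsion [4]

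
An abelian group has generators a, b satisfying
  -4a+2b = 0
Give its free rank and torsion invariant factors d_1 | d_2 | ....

Answer: M ≅ ℤ^1 ⊕ ℤ/2

Derivation:
rank_ℚ(R)=1; free=2−1=1
SNF(R) diag = [2] → torsion [2]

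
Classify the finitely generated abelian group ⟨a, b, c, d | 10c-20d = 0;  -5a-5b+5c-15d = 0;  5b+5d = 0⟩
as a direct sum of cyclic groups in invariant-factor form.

Answer: M ≅ ℤ^1 ⊕ ℤ/5 ⊕ ℤ/5 ⊕ ℤ/10

Derivation:
rank_ℚ(R)=3; free=4−3=1
SNF(R) diag = [5, 5, 10] → torsion [5, 5, 10]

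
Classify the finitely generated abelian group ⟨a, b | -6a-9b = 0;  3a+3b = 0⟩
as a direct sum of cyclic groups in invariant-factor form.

rank_ℚ(R)=2; free=2−2=0
SNF(R) diag = [3, 3] → torsion [3, 3]

Answer: M ≅ ℤ/3 ⊕ ℤ/3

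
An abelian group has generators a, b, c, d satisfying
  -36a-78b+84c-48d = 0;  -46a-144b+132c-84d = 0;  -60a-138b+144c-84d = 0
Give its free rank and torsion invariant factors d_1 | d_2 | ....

rank_ℚ(R)=3; free=4−3=1
SNF(R) diag = [2, 6, 12] → torsion [2, 6, 12]

Answer: M ≅ ℤ^1 ⊕ ℤ/2 ⊕ ℤ/6 ⊕ ℤ/12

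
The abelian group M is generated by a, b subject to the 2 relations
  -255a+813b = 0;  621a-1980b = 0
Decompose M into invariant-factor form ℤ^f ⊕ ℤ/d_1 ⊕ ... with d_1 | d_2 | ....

Answer: M ≅ ℤ/3 ⊕ ℤ/9

Derivation:
rank_ℚ(R)=2; free=2−2=0
SNF(R) diag = [3, 9] → torsion [3, 9]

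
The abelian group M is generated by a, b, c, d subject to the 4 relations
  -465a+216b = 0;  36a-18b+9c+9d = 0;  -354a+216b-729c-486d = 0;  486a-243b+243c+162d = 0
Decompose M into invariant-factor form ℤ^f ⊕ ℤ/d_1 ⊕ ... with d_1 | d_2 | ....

Answer: M ≅ ℤ/3 ⊕ ℤ/9 ⊕ ℤ/27 ⊕ ℤ/81

Derivation:
rank_ℚ(R)=4; free=4−4=0
SNF(R) diag = [3, 9, 27, 81] → torsion [3, 9, 27, 81]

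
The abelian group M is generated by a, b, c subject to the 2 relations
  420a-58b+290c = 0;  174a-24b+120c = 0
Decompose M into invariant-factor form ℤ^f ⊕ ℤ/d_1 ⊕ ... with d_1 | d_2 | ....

rank_ℚ(R)=2; free=3−2=1
SNF(R) diag = [2, 6] → torsion [2, 6]

Answer: M ≅ ℤ^1 ⊕ ℤ/2 ⊕ ℤ/6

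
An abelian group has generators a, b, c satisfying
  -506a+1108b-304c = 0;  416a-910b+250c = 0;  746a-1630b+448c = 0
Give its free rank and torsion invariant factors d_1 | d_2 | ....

rank_ℚ(R)=3; free=3−3=0
SNF(R) diag = [2, 6, 18] → torsion [2, 6, 18]

Answer: M ≅ ℤ/2 ⊕ ℤ/6 ⊕ ℤ/18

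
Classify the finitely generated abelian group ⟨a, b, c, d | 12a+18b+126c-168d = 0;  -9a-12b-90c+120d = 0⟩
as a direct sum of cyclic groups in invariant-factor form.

Answer: M ≅ ℤ^2 ⊕ ℤ/3 ⊕ ℤ/6

Derivation:
rank_ℚ(R)=2; free=4−2=2
SNF(R) diag = [3, 6] → torsion [3, 6]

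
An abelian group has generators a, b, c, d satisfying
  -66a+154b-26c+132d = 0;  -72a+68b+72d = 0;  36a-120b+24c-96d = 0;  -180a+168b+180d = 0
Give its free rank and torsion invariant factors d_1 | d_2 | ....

Answer: M ≅ ℤ/2 ⊕ ℤ/4 ⊕ ℤ/12 ⊕ ℤ/36

Derivation:
rank_ℚ(R)=4; free=4−4=0
SNF(R) diag = [2, 4, 12, 36] → torsion [2, 4, 12, 36]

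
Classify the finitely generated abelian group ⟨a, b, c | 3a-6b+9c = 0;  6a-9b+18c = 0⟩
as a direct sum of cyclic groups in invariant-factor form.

Answer: M ≅ ℤ^1 ⊕ ℤ/3 ⊕ ℤ/3

Derivation:
rank_ℚ(R)=2; free=3−2=1
SNF(R) diag = [3, 3] → torsion [3, 3]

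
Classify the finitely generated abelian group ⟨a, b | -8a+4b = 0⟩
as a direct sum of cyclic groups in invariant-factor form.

Answer: M ≅ ℤ^1 ⊕ ℤ/4

Derivation:
rank_ℚ(R)=1; free=2−1=1
SNF(R) diag = [4] → torsion [4]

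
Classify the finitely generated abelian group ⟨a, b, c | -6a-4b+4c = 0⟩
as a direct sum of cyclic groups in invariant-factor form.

Answer: M ≅ ℤ^2 ⊕ ℤ/2

Derivation:
rank_ℚ(R)=1; free=3−1=2
SNF(R) diag = [2] → torsion [2]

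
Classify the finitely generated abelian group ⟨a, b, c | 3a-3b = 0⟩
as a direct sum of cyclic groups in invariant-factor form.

Answer: M ≅ ℤ^2 ⊕ ℤ/3

Derivation:
rank_ℚ(R)=1; free=3−1=2
SNF(R) diag = [3] → torsion [3]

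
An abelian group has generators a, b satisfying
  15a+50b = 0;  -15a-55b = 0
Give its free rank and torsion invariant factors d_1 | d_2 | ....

rank_ℚ(R)=2; free=2−2=0
SNF(R) diag = [5, 15] → torsion [5, 15]

Answer: M ≅ ℤ/5 ⊕ ℤ/15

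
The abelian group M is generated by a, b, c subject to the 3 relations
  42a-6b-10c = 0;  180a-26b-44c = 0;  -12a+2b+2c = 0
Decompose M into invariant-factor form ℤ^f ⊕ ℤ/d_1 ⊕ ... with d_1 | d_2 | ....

Answer: M ≅ ℤ/2 ⊕ ℤ/2 ⊕ ℤ/6

Derivation:
rank_ℚ(R)=3; free=3−3=0
SNF(R) diag = [2, 2, 6] → torsion [2, 2, 6]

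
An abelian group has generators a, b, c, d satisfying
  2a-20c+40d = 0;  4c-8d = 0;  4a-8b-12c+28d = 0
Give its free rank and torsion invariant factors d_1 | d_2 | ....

rank_ℚ(R)=3; free=4−3=1
SNF(R) diag = [2, 4, 4] → torsion [2, 4, 4]

Answer: M ≅ ℤ^1 ⊕ ℤ/2 ⊕ ℤ/4 ⊕ ℤ/4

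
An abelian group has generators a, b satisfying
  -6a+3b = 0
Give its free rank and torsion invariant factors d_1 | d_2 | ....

Answer: M ≅ ℤ^1 ⊕ ℤ/3

Derivation:
rank_ℚ(R)=1; free=2−1=1
SNF(R) diag = [3] → torsion [3]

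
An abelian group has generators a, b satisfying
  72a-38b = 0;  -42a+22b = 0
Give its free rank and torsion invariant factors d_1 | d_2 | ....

Answer: M ≅ ℤ/2 ⊕ ℤ/6

Derivation:
rank_ℚ(R)=2; free=2−2=0
SNF(R) diag = [2, 6] → torsion [2, 6]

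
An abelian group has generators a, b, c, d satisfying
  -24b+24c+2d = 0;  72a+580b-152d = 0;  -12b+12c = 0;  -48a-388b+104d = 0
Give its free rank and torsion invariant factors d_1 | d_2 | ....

Answer: M ≅ ℤ/2 ⊕ ℤ/4 ⊕ ℤ/12 ⊕ ℤ/24

Derivation:
rank_ℚ(R)=4; free=4−4=0
SNF(R) diag = [2, 4, 12, 24] → torsion [2, 4, 12, 24]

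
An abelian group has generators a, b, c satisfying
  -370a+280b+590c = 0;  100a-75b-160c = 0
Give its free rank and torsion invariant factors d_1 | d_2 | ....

rank_ℚ(R)=2; free=3−2=1
SNF(R) diag = [5, 10] → torsion [5, 10]

Answer: M ≅ ℤ^1 ⊕ ℤ/5 ⊕ ℤ/10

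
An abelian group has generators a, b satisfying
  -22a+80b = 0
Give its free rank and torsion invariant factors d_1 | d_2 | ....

Answer: M ≅ ℤ^1 ⊕ ℤ/2

Derivation:
rank_ℚ(R)=1; free=2−1=1
SNF(R) diag = [2] → torsion [2]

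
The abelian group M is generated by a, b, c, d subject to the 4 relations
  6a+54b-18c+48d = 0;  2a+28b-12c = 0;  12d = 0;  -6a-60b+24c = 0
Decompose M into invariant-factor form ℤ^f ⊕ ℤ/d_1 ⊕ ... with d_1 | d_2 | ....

Answer: M ≅ ℤ/2 ⊕ ℤ/6 ⊕ ℤ/12 ⊕ ℤ/12

Derivation:
rank_ℚ(R)=4; free=4−4=0
SNF(R) diag = [2, 6, 12, 12] → torsion [2, 6, 12, 12]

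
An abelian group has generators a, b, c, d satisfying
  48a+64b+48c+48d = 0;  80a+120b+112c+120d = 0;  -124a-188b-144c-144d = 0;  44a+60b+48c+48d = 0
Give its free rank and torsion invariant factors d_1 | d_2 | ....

rank_ℚ(R)=4; free=4−4=0
SNF(R) diag = [4, 8, 16, 48] → torsion [4, 8, 16, 48]

Answer: M ≅ ℤ/4 ⊕ ℤ/8 ⊕ ℤ/16 ⊕ ℤ/48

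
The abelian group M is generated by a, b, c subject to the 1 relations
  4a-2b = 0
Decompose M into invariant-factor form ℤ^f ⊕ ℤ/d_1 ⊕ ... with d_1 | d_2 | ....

rank_ℚ(R)=1; free=3−1=2
SNF(R) diag = [2] → torsion [2]

Answer: M ≅ ℤ^2 ⊕ ℤ/2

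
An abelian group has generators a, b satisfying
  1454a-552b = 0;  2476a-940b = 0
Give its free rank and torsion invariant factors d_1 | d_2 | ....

Answer: M ≅ ℤ/2 ⊕ ℤ/4

Derivation:
rank_ℚ(R)=2; free=2−2=0
SNF(R) diag = [2, 4] → torsion [2, 4]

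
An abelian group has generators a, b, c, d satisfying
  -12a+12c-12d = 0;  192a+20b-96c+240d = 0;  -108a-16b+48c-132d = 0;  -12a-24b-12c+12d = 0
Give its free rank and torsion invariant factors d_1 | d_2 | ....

rank_ℚ(R)=4; free=4−4=0
SNF(R) diag = [4, 12, 12, 24] → torsion [4, 12, 12, 24]

Answer: M ≅ ℤ/4 ⊕ ℤ/12 ⊕ ℤ/12 ⊕ ℤ/24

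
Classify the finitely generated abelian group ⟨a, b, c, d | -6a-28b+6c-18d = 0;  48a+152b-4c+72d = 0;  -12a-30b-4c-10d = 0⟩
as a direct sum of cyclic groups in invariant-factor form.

rank_ℚ(R)=3; free=4−3=1
SNF(R) diag = [2, 2, 4] → torsion [2, 2, 4]

Answer: M ≅ ℤ^1 ⊕ ℤ/2 ⊕ ℤ/2 ⊕ ℤ/4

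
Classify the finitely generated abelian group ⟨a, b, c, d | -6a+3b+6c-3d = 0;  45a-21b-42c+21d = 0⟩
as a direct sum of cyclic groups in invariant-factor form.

Answer: M ≅ ℤ^2 ⊕ ℤ/3 ⊕ ℤ/3

Derivation:
rank_ℚ(R)=2; free=4−2=2
SNF(R) diag = [3, 3] → torsion [3, 3]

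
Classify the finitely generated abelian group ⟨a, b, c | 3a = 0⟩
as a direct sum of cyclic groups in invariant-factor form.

Answer: M ≅ ℤ^2 ⊕ ℤ/3

Derivation:
rank_ℚ(R)=1; free=3−1=2
SNF(R) diag = [3] → torsion [3]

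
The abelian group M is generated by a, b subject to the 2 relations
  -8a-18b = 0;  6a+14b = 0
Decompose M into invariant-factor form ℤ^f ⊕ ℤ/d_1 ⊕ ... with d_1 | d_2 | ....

Answer: M ≅ ℤ/2 ⊕ ℤ/2

Derivation:
rank_ℚ(R)=2; free=2−2=0
SNF(R) diag = [2, 2] → torsion [2, 2]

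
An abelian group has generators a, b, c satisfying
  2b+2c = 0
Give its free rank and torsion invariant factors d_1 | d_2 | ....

Answer: M ≅ ℤ^2 ⊕ ℤ/2

Derivation:
rank_ℚ(R)=1; free=3−1=2
SNF(R) diag = [2] → torsion [2]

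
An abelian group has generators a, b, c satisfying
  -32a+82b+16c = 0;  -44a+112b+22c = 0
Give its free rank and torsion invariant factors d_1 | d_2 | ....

Answer: M ≅ ℤ^1 ⊕ ℤ/2 ⊕ ℤ/6

Derivation:
rank_ℚ(R)=2; free=3−2=1
SNF(R) diag = [2, 6] → torsion [2, 6]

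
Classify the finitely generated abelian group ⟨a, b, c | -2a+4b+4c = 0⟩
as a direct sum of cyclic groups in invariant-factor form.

rank_ℚ(R)=1; free=3−1=2
SNF(R) diag = [2] → torsion [2]

Answer: M ≅ ℤ^2 ⊕ ℤ/2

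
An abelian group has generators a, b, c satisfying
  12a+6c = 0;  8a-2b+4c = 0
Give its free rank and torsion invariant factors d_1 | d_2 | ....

Answer: M ≅ ℤ^1 ⊕ ℤ/2 ⊕ ℤ/6

Derivation:
rank_ℚ(R)=2; free=3−2=1
SNF(R) diag = [2, 6] → torsion [2, 6]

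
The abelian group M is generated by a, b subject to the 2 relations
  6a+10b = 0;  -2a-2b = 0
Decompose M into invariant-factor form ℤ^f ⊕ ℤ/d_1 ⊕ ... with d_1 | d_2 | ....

rank_ℚ(R)=2; free=2−2=0
SNF(R) diag = [2, 4] → torsion [2, 4]

Answer: M ≅ ℤ/2 ⊕ ℤ/4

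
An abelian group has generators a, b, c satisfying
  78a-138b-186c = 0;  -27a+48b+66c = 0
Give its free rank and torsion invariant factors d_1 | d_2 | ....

Answer: M ≅ ℤ^1 ⊕ ℤ/3 ⊕ ℤ/6

Derivation:
rank_ℚ(R)=2; free=3−2=1
SNF(R) diag = [3, 6] → torsion [3, 6]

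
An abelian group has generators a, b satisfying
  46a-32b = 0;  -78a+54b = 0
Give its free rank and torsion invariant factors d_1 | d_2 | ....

Answer: M ≅ ℤ/2 ⊕ ℤ/6

Derivation:
rank_ℚ(R)=2; free=2−2=0
SNF(R) diag = [2, 6] → torsion [2, 6]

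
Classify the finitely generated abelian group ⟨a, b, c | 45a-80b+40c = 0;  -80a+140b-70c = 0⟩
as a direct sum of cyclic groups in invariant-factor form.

Answer: M ≅ ℤ^1 ⊕ ℤ/5 ⊕ ℤ/10

Derivation:
rank_ℚ(R)=2; free=3−2=1
SNF(R) diag = [5, 10] → torsion [5, 10]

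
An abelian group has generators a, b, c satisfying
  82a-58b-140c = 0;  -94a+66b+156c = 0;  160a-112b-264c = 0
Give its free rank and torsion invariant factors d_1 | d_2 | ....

rank_ℚ(R)=3; free=3−3=0
SNF(R) diag = [2, 4, 8] → torsion [2, 4, 8]

Answer: M ≅ ℤ/2 ⊕ ℤ/4 ⊕ ℤ/8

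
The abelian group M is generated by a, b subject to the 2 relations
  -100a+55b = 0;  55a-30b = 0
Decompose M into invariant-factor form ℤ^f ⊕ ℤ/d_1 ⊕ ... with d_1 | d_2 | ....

Answer: M ≅ ℤ/5 ⊕ ℤ/5

Derivation:
rank_ℚ(R)=2; free=2−2=0
SNF(R) diag = [5, 5] → torsion [5, 5]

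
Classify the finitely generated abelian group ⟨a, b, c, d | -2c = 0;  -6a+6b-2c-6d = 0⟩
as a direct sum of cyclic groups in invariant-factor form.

rank_ℚ(R)=2; free=4−2=2
SNF(R) diag = [2, 6] → torsion [2, 6]

Answer: M ≅ ℤ^2 ⊕ ℤ/2 ⊕ ℤ/6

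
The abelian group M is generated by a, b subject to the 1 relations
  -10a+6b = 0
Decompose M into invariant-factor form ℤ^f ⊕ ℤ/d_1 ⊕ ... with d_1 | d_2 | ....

rank_ℚ(R)=1; free=2−1=1
SNF(R) diag = [2] → torsion [2]

Answer: M ≅ ℤ^1 ⊕ ℤ/2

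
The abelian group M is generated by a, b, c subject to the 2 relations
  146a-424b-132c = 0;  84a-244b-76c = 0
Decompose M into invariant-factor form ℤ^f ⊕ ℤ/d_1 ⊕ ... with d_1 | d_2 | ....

Answer: M ≅ ℤ^1 ⊕ ℤ/2 ⊕ ℤ/4

Derivation:
rank_ℚ(R)=2; free=3−2=1
SNF(R) diag = [2, 4] → torsion [2, 4]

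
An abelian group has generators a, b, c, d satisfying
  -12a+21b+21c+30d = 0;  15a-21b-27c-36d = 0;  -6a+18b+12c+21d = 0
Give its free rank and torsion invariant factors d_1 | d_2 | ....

rank_ℚ(R)=3; free=4−3=1
SNF(R) diag = [3, 3, 9] → torsion [3, 3, 9]

Answer: M ≅ ℤ^1 ⊕ ℤ/3 ⊕ ℤ/3 ⊕ ℤ/9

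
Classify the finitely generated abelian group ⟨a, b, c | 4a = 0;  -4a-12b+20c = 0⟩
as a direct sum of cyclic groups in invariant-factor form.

Answer: M ≅ ℤ^1 ⊕ ℤ/4 ⊕ ℤ/4

Derivation:
rank_ℚ(R)=2; free=3−2=1
SNF(R) diag = [4, 4] → torsion [4, 4]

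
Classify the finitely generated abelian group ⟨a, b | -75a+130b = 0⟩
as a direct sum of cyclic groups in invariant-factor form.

rank_ℚ(R)=1; free=2−1=1
SNF(R) diag = [5] → torsion [5]

Answer: M ≅ ℤ^1 ⊕ ℤ/5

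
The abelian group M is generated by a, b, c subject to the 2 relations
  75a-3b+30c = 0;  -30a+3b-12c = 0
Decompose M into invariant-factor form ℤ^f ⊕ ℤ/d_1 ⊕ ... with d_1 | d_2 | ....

rank_ℚ(R)=2; free=3−2=1
SNF(R) diag = [3, 9] → torsion [3, 9]

Answer: M ≅ ℤ^1 ⊕ ℤ/3 ⊕ ℤ/9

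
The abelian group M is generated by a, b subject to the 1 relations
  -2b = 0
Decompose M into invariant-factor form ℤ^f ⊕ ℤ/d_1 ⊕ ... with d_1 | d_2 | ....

rank_ℚ(R)=1; free=2−1=1
SNF(R) diag = [2] → torsion [2]

Answer: M ≅ ℤ^1 ⊕ ℤ/2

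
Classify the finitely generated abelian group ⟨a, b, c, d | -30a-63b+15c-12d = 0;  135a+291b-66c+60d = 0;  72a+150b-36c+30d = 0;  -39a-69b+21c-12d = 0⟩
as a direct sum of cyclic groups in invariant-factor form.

Answer: M ≅ ℤ/3 ⊕ ℤ/3 ⊕ ℤ/3 ⊕ ℤ/6

Derivation:
rank_ℚ(R)=4; free=4−4=0
SNF(R) diag = [3, 3, 3, 6] → torsion [3, 3, 3, 6]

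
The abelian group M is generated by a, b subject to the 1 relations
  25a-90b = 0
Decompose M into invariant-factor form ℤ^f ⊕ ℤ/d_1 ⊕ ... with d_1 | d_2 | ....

Answer: M ≅ ℤ^1 ⊕ ℤ/5

Derivation:
rank_ℚ(R)=1; free=2−1=1
SNF(R) diag = [5] → torsion [5]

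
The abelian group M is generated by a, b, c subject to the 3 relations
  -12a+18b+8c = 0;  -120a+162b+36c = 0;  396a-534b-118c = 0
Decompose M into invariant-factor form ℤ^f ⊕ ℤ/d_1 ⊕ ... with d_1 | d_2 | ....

Answer: M ≅ ℤ/2 ⊕ ℤ/6 ⊕ ℤ/12

Derivation:
rank_ℚ(R)=3; free=3−3=0
SNF(R) diag = [2, 6, 12] → torsion [2, 6, 12]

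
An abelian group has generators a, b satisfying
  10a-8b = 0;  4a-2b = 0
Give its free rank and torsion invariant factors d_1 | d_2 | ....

Answer: M ≅ ℤ/2 ⊕ ℤ/6

Derivation:
rank_ℚ(R)=2; free=2−2=0
SNF(R) diag = [2, 6] → torsion [2, 6]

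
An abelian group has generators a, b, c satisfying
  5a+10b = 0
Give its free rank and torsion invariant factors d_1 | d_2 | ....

Answer: M ≅ ℤ^2 ⊕ ℤ/5

Derivation:
rank_ℚ(R)=1; free=3−1=2
SNF(R) diag = [5] → torsion [5]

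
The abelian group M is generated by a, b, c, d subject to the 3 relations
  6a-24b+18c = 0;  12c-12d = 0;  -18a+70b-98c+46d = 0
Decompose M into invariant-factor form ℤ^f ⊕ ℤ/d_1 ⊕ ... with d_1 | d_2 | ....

Answer: M ≅ ℤ^1 ⊕ ℤ/2 ⊕ ℤ/6 ⊕ ℤ/12

Derivation:
rank_ℚ(R)=3; free=4−3=1
SNF(R) diag = [2, 6, 12] → torsion [2, 6, 12]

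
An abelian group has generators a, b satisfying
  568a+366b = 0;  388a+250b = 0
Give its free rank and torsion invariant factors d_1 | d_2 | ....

rank_ℚ(R)=2; free=2−2=0
SNF(R) diag = [2, 4] → torsion [2, 4]

Answer: M ≅ ℤ/2 ⊕ ℤ/4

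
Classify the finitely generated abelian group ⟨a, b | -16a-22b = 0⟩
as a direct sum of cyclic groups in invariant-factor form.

rank_ℚ(R)=1; free=2−1=1
SNF(R) diag = [2] → torsion [2]

Answer: M ≅ ℤ^1 ⊕ ℤ/2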